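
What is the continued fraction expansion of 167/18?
[9; 3, 1, 1, 2]

Euclidean algorithm steps:
167 = 9 × 18 + 5
18 = 3 × 5 + 3
5 = 1 × 3 + 2
3 = 1 × 2 + 1
2 = 2 × 1 + 0
Continued fraction: [9; 3, 1, 1, 2]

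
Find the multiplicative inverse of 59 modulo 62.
41

gcd(59, 62) = 1, so the inverse exists.
Extended Euclidean algorithm on (62, 59):
62 = 1 × 59 + 3  ⟹  3 = (1)·62 + (-1)·59
59 = 19 × 3 + 2  ⟹  2 = (-19)·62 + (20)·59
3 = 1 × 2 + 1  ⟹  1 = (20)·62 + (-21)·59
So (-21)·59 ≡ 1 (mod 62), i.e. 59^(-1) ≡ -21 ≡ 41 (mod 62).
Check: 59 × 41 = 2419 ≡ 1 (mod 62)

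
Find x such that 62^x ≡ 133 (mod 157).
29

Baby-step giant-step with step n = ⌈√157⌉ = 13.
Baby steps 62^j mod 157 (j:value) for j=0..12: 0:1, 1:62, 2:76, 3:2, 4:124, 5:152, 6:4, 7:91, 8:147, 9:8, 10:25, 11:137, 12:16.
Giant-step multiplier: 62^(-13) ≡ 62^(156-13) = 62^143 ≡ 22 (mod 157).
Giant steps γ_i = 133·22^i mod 157: γ_0=133, γ_1=100, γ_2=2 (in table at j=3).
x = i·n + j = 2·13 + 3 = 29.
Check: 62^29 ≡ 133 (mod 157).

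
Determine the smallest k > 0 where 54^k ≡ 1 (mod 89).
88

89 is prime, so ord(54) divides φ(89) = 88.
Divisors of 88: 1, 2, 4, 8, 11, 22, 44, 88.
Repeated squaring: 54^1 ≡ 54, 54^2 ≡ 68, 54^4 ≡ 85, 54^8 ≡ 16, 54^16 ≡ 78, 54^32 ≡ 32, 54^64 ≡ 45 (mod 89).
Test 54^d mod 89 for each divisor d in increasing order:
54^1 ≡ 54
54^2 ≡ 68
54^4 ≡ 85
54^8 ≡ 16
54^11 = 54^8·54^2·54^1 ≡ 12
54^22 = 54^16·54^4·54^2 ≡ 55
54^44 = 54^32·54^8·54^4 ≡ 88
54^88 = 54^64·54^16·54^8 ≡ 1  ← first divisor giving 1
The order is 88.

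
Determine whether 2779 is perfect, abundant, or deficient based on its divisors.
deficient

Proper divisors of 2779: sum = 1 + 7 + 397 = 405
Since 405 < 2779, 2779 is deficient.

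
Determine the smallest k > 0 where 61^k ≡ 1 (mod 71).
70

71 is prime, so ord(61) divides φ(71) = 70.
Divisors of 70: 1, 2, 5, 7, 10, 14, 35, 70.
Repeated squaring: 61^1 ≡ 61, 61^2 ≡ 29, 61^4 ≡ 60, 61^8 ≡ 50, 61^16 ≡ 15, 61^32 ≡ 12, 61^64 ≡ 2 (mod 71).
Test 61^d mod 71 for each divisor d in increasing order:
61^1 ≡ 61
61^2 ≡ 29
61^5 = 61^4·61^1 ≡ 39
61^7 = 61^4·61^2·61^1 ≡ 66
61^10 = 61^8·61^2 ≡ 30
61^14 = 61^8·61^4·61^2 ≡ 25
61^35 = 61^32·61^2·61^1 ≡ 70
61^70 = 61^64·61^4·61^2 ≡ 1  ← first divisor giving 1
The order is 70.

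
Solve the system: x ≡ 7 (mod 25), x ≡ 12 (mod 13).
207

Using Chinese Remainder Theorem:
M = 25 × 13 = 325
M1 = 13, M2 = 25
y1 = 13^(-1) mod 25 = 2
y2 = 25^(-1) mod 13 = 12
x = (7×13×2 + 12×25×12) mod 325 = 207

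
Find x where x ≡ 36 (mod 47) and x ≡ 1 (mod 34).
647

Using Chinese Remainder Theorem:
M = 47 × 34 = 1598
M1 = 34, M2 = 47
y1 = 34^(-1) mod 47 = 18
y2 = 47^(-1) mod 34 = 21
x = (36×34×18 + 1×47×21) mod 1598 = 647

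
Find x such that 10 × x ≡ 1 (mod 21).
19

gcd(10, 21) = 1, so the inverse exists.
Extended Euclidean algorithm on (21, 10):
21 = 2 × 10 + 1  ⟹  1 = (1)·21 + (-2)·10
So (-2)·10 ≡ 1 (mod 21), i.e. 10^(-1) ≡ -2 ≡ 19 (mod 21).
Check: 10 × 19 = 190 ≡ 1 (mod 21)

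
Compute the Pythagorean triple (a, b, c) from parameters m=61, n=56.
(585, 6832, 6857)

Euclid's formula: a = m² - n², b = 2mn, c = m² + n²
m = 61, n = 56
a = 61² - 56² = 3721 - 3136 = 585
b = 2 × 61 × 56 = 6832
c = 61² + 56² = 3721 + 3136 = 6857
Verification: 585² + 6832² = 342225 + 46676224 = 47018449 = 6857² ✓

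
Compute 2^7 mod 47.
34

Repeated squaring. Binary of 7 = 111.
2^1 ≡ 2 (mod 47); 2^2 ≡ 4 (mod 47); 2^4 ≡ 16 (mod 47)
2^7 = 2^1 × 2^2 × 2^4 ≡ 34 (mod 47)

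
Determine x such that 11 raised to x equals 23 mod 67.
62

Baby-step giant-step with step n = ⌈√67⌉ = 9.
Baby steps 11^j mod 67 (j:value) for j=0..8: 0:1, 1:11, 2:54, 3:58, 4:35, 5:50, 6:14, 7:20, 8:19.
Giant-step multiplier: 11^(-9) ≡ 11^(66-9) = 11^57 ≡ 42 (mod 67).
Giant steps γ_i = 23·42^i mod 67: γ_0=23, γ_1=28, γ_2=37, γ_3=13, γ_4=10, γ_5=18, γ_6=19 (in table at j=8).
x = i·n + j = 6·9 + 8 = 62.
Check: 11^62 ≡ 23 (mod 67).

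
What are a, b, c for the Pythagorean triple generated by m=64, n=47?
(1887, 6016, 6305)

Euclid's formula: a = m² - n², b = 2mn, c = m² + n²
m = 64, n = 47
a = 64² - 47² = 4096 - 2209 = 1887
b = 2 × 64 × 47 = 6016
c = 64² + 47² = 4096 + 2209 = 6305
Verification: 1887² + 6016² = 3560769 + 36192256 = 39753025 = 6305² ✓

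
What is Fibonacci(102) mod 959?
92

Matrix identity: Q^n = [[F_(n+1), F_n], [F_n, F_(n-1)]] with Q = [[1,1],[1,0]].
n = 102 = 1100110₂. Square-and-multiply, entries mod 959:
Q^1 = [[1,1],[1,0]]
Q^3 = (Q^1)²·Q = [[3,2],[2,1]]
Q^6 = (Q^3)² = [[13,8],[8,5]]
Q^12 = (Q^6)² = [[233,144],[144,89]]
Q^25 = (Q^12)²·Q = [[559,223],[223,336]]
Q^51 = (Q^25)²·Q = [[780,667],[667,113]]
Q^102 = (Q^51)² = [[307,92],[92,215]]
F_102 mod 959 = Q^102[0][1] = 92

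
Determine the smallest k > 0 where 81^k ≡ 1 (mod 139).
69

139 is prime, so ord(81) divides φ(139) = 138.
Divisors of 138: 1, 2, 3, 6, 23, 46, 69, 138.
Repeated squaring: 81^1 ≡ 81, 81^2 ≡ 28, 81^4 ≡ 89, 81^8 ≡ 137, 81^16 ≡ 4, 81^32 ≡ 16, 81^64 ≡ 117, 81^128 ≡ 67 (mod 139).
Test 81^d mod 139 for each divisor d in increasing order:
81^1 ≡ 81
81^2 ≡ 28
81^3 = 81^2·81^1 ≡ 44
81^6 = 81^4·81^2 ≡ 129
81^23 = 81^16·81^4·81^2·81^1 ≡ 96
81^46 = 81^32·81^8·81^4·81^2 ≡ 42
81^69 = 81^64·81^4·81^1 ≡ 1  ← first divisor giving 1
The order is 69.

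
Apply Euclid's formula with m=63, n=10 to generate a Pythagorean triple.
(3869, 1260, 4069)

Euclid's formula: a = m² - n², b = 2mn, c = m² + n²
m = 63, n = 10
a = 63² - 10² = 3969 - 100 = 3869
b = 2 × 63 × 10 = 1260
c = 63² + 10² = 3969 + 100 = 4069
Verification: 3869² + 1260² = 14969161 + 1587600 = 16556761 = 4069² ✓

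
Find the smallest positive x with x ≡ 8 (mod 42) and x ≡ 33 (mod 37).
218

Using Chinese Remainder Theorem:
M = 42 × 37 = 1554
M1 = 37, M2 = 42
y1 = 37^(-1) mod 42 = 25
y2 = 42^(-1) mod 37 = 15
x = (8×37×25 + 33×42×15) mod 1554 = 218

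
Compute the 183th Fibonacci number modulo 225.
97

Matrix identity: Q^n = [[F_(n+1), F_n], [F_n, F_(n-1)]] with Q = [[1,1],[1,0]].
n = 183 = 10110111₂. Square-and-multiply, entries mod 225:
Q^1 = [[1,1],[1,0]]
Q^2 = (Q^1)² = [[2,1],[1,1]]
Q^5 = (Q^2)²·Q = [[8,5],[5,3]]
Q^11 = (Q^5)²·Q = [[144,89],[89,55]]
Q^22 = (Q^11)² = [[82,161],[161,146]]
Q^45 = (Q^22)²·Q = [[53,20],[20,33]]
Q^91 = (Q^45)²·Q = [[204,59],[59,145]]
Q^183 = (Q^91)²·Q = [[213,97],[97,116]]
F_183 mod 225 = Q^183[0][1] = 97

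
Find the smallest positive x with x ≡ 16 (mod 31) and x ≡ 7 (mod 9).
16

Using Chinese Remainder Theorem:
M = 31 × 9 = 279
M1 = 9, M2 = 31
y1 = 9^(-1) mod 31 = 7
y2 = 31^(-1) mod 9 = 7
x = (16×9×7 + 7×31×7) mod 279 = 16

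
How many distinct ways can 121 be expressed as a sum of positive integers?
2056148051

p(n) counts ways to write n as a sum of positive integers (order ignored).
Euler's pentagonal recurrence: p(k) = p(k-1) + p(k-2) - p(k-5) - p(k-7) + p(k-12) + p(k-15) - ... (offsets j(3j∓1)/2, signs ++--, p(0)=1, p(<0)=0).
DP table for k = 0..120: p(0)=1, p(1)=1, p(2)=2, p(3)=3, p(4)=5, p(5)=7, p(6)=11, p(7)=15, p(8)=22, p(9)=30, p(10)=42, p(11)=56, p(12)=77, p(13)=101, p(14)=135, p(15)=176, p(16)=231, p(17)=297, p(18)=385, p(19)=490, p(20)=627, p(21)=792, p(22)=1002, p(23)=1255, p(24)=1575, p(25)=1958, p(26)=2436, p(27)=3010, p(28)=3718, p(29)=4565, p(30)=5604, p(31)=6842, p(32)=8349, p(33)=10143, p(34)=12310, p(35)=14883, p(36)=17977, p(37)=21637, p(38)=26015, p(39)=31185, p(40)=37338, p(41)=44583, p(42)=53174, p(43)=63261, p(44)=75175, p(45)=89134, p(46)=105558, p(47)=124754, p(48)=147273, p(49)=173525, p(50)=204226, p(51)=239943, p(52)=281589, p(53)=329931, p(54)=386155, p(55)=451276, p(56)=526823, p(57)=614154, p(58)=715220, p(59)=831820, p(60)=966467, p(61)=1121505, p(62)=1300156, p(63)=1505499, p(64)=1741630, p(65)=2012558, p(66)=2323520, p(67)=2679689, p(68)=3087735, p(69)=3554345, p(70)=4087968, p(71)=4697205, p(72)=5392783, p(73)=6185689, p(74)=7089500, p(75)=8118264, p(76)=9289091, p(77)=10619863, p(78)=12132164, p(79)=13848650, p(80)=15796476, p(81)=18004327, p(82)=20506255, p(83)=23338469, p(84)=26543660, p(85)=30167357, p(86)=34262962, p(87)=38887673, p(88)=44108109, p(89)=49995925, p(90)=56634173, p(91)=64112359, p(92)=72533807, p(93)=82010177, p(94)=92669720, p(95)=104651419, p(96)=118114304, p(97)=133230930, p(98)=150198136, p(99)=169229875, p(100)=190569292, p(101)=214481126, p(102)=241265379, p(103)=271248950, p(104)=304801365, p(105)=342325709, p(106)=384276336, p(107)=431149389, p(108)=483502844, p(109)=541946240, p(110)=607163746, p(111)=679903203, p(112)=761002156, p(113)=851376628, p(114)=952050665, p(115)=1064144451, p(116)=1188908248, p(117)=1327710076, p(118)=1482074143, p(119)=1653668665, p(120)=1844349560.
Final step: p(121) = p(120) + p(119) - p(116) - p(114) + p(109) + p(106) - p(99) - p(95) + p(86) + p(81) - p(70) - p(64) + p(51) + p(44) - p(29) - p(21) + p(4)
= 1844349560 + 1653668665 - 1188908248 - 952050665 + 541946240 + 384276336 - 169229875 - 104651419 + 34262962 + 18004327 - 4087968 - 1741630 + 239943 + 75175 - 4565 - 792 + 5
= 2056148051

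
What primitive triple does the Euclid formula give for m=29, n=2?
(837, 116, 845)

Euclid's formula: a = m² - n², b = 2mn, c = m² + n²
m = 29, n = 2
a = 29² - 2² = 841 - 4 = 837
b = 2 × 29 × 2 = 116
c = 29² + 2² = 841 + 4 = 845
Verification: 837² + 116² = 700569 + 13456 = 714025 = 845² ✓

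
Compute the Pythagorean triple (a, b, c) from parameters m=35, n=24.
(649, 1680, 1801)

Euclid's formula: a = m² - n², b = 2mn, c = m² + n²
m = 35, n = 24
a = 35² - 24² = 1225 - 576 = 649
b = 2 × 35 × 24 = 1680
c = 35² + 24² = 1225 + 576 = 1801
Verification: 649² + 1680² = 421201 + 2822400 = 3243601 = 1801² ✓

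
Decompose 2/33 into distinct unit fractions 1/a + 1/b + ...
1/17 + 1/561

Greedy algorithm:
2/33: ceiling(33/2) = 17, use 1/17
1/561: ceiling(561/1) = 561, use 1/561
Result: 2/33 = 1/17 + 1/561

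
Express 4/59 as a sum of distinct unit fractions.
1/15 + 1/885

Greedy algorithm:
4/59: ceiling(59/4) = 15, use 1/15
1/885: ceiling(885/1) = 885, use 1/885
Result: 4/59 = 1/15 + 1/885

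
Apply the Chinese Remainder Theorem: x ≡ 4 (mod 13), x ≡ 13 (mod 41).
95

Using Chinese Remainder Theorem:
M = 13 × 41 = 533
M1 = 41, M2 = 13
y1 = 41^(-1) mod 13 = 7
y2 = 13^(-1) mod 41 = 19
x = (4×41×7 + 13×13×19) mod 533 = 95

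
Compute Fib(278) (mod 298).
247

Matrix identity: Q^n = [[F_(n+1), F_n], [F_n, F_(n-1)]] with Q = [[1,1],[1,0]].
n = 278 = 100010110₂. Square-and-multiply, entries mod 298:
Q^1 = [[1,1],[1,0]]
Q^2 = (Q^1)² = [[2,1],[1,1]]
Q^4 = (Q^2)² = [[5,3],[3,2]]
Q^8 = (Q^4)² = [[34,21],[21,13]]
Q^17 = (Q^8)²·Q = [[200,107],[107,93]]
Q^34 = (Q^17)² = [[193,61],[61,132]]
Q^69 = (Q^34)²·Q = [[3,144],[144,157]]
Q^139 = (Q^69)²·Q = [[277,183],[183,94]]
Q^278 = (Q^139)² = [[256,247],[247,9]]
F_278 mod 298 = Q^278[0][1] = 247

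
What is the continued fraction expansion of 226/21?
[10; 1, 3, 5]

Euclidean algorithm steps:
226 = 10 × 21 + 16
21 = 1 × 16 + 5
16 = 3 × 5 + 1
5 = 5 × 1 + 0
Continued fraction: [10; 1, 3, 5]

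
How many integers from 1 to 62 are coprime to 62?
30

62 = 2 × 31
φ(n) = n × ∏(1 - 1/p) for each prime p dividing n
φ(62) = 62 × (1 - 1/2) × (1 - 1/31) = 30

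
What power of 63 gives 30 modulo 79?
31

Baby-step giant-step with step n = ⌈√79⌉ = 9.
Baby steps 63^j mod 79 (j:value) for j=0..8: 0:1, 1:63, 2:19, 3:12, 4:45, 5:70, 6:65, 7:66, 8:50.
Giant-step multiplier: 63^(-9) ≡ 63^(78-9) = 63^69 ≡ 71 (mod 79).
Giant steps γ_i = 30·71^i mod 79: γ_0=30, γ_1=76, γ_2=24, γ_3=45 (in table at j=4).
x = i·n + j = 3·9 + 4 = 31.
Check: 63^31 ≡ 30 (mod 79).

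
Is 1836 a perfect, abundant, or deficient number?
abundant

Proper divisors of 1836: sum = 1 + 2 + 3 + 4 + 6 + 9 + 12 + 17 + ... + 306 + 459 + 612 + 918 (23 divisors) = 3204
Since 3204 > 1836, 1836 is abundant.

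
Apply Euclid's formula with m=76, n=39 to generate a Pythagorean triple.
(4255, 5928, 7297)

Euclid's formula: a = m² - n², b = 2mn, c = m² + n²
m = 76, n = 39
a = 76² - 39² = 5776 - 1521 = 4255
b = 2 × 76 × 39 = 5928
c = 76² + 39² = 5776 + 1521 = 7297
Verification: 4255² + 5928² = 18105025 + 35141184 = 53246209 = 7297² ✓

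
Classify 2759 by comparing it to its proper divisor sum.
deficient

Proper divisors of 2759: sum = 1 + 31 + 89 = 121
Since 121 < 2759, 2759 is deficient.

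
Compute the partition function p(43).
63261

p(n) counts ways to write n as a sum of positive integers (order ignored).
Euler's pentagonal recurrence: p(k) = p(k-1) + p(k-2) - p(k-5) - p(k-7) + p(k-12) + p(k-15) - ... (offsets j(3j∓1)/2, signs ++--, p(0)=1, p(<0)=0).
DP table for k = 0..42: p(0)=1, p(1)=1, p(2)=2, p(3)=3, p(4)=5, p(5)=7, p(6)=11, p(7)=15, p(8)=22, p(9)=30, p(10)=42, p(11)=56, p(12)=77, p(13)=101, p(14)=135, p(15)=176, p(16)=231, p(17)=297, p(18)=385, p(19)=490, p(20)=627, p(21)=792, p(22)=1002, p(23)=1255, p(24)=1575, p(25)=1958, p(26)=2436, p(27)=3010, p(28)=3718, p(29)=4565, p(30)=5604, p(31)=6842, p(32)=8349, p(33)=10143, p(34)=12310, p(35)=14883, p(36)=17977, p(37)=21637, p(38)=26015, p(39)=31185, p(40)=37338, p(41)=44583, p(42)=53174.
Final step: p(43) = p(42) + p(41) - p(38) - p(36) + p(31) + p(28) - p(21) - p(17) + p(8) + p(3)
= 53174 + 44583 - 26015 - 17977 + 6842 + 3718 - 792 - 297 + 22 + 3
= 63261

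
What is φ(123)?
80

123 = 3 × 41
φ(n) = n × ∏(1 - 1/p) for each prime p dividing n
φ(123) = 123 × (1 - 1/3) × (1 - 1/41) = 80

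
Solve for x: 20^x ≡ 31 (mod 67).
61

Baby-step giant-step with step n = ⌈√67⌉ = 9.
Baby steps 20^j mod 67 (j:value) for j=0..8: 0:1, 1:20, 2:65, 3:27, 4:4, 5:13, 6:59, 7:41, 8:16.
Giant-step multiplier: 20^(-9) ≡ 20^(66-9) = 20^57 ≡ 58 (mod 67).
Giant steps γ_i = 31·58^i mod 67: γ_0=31, γ_1=56, γ_2=32, γ_3=47, γ_4=46, γ_5=55, γ_6=41 (in table at j=7).
x = i·n + j = 6·9 + 7 = 61.
Check: 20^61 ≡ 31 (mod 67).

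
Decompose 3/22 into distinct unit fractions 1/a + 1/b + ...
1/8 + 1/88

Greedy algorithm:
3/22: ceiling(22/3) = 8, use 1/8
1/88: ceiling(88/1) = 88, use 1/88
Result: 3/22 = 1/8 + 1/88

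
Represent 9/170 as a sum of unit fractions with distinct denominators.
1/19 + 1/3230

Greedy algorithm:
9/170: ceiling(170/9) = 19, use 1/19
1/3230: ceiling(3230/1) = 3230, use 1/3230
Result: 9/170 = 1/19 + 1/3230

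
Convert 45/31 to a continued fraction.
[1; 2, 4, 1, 2]

Euclidean algorithm steps:
45 = 1 × 31 + 14
31 = 2 × 14 + 3
14 = 4 × 3 + 2
3 = 1 × 2 + 1
2 = 2 × 1 + 0
Continued fraction: [1; 2, 4, 1, 2]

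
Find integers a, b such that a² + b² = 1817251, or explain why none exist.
Not possible

Factorization: 1817251 = 31^3 × 61
By Fermat: n is sum of two squares iff every prime p ≡ 3 (mod 4) appears to even power.
Prime(s) ≡ 3 (mod 4) with odd exponent: [(31, 3)]
Therefore 1817251 cannot be expressed as a² + b².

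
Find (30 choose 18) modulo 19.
0

Using Lucas' theorem:
Write n=30 and k=18 in base 19:
n in base 19: [1, 11]
k in base 19: [0, 18]
C(30,18) mod 19 = ∏ C(n_i, k_i) mod 19
Digit binomials (mod 19): C(1,0) = 1; C(11,18) = 0 (k_i > n_i)
Product: 1 × 0 = 0 ≡ 0 (mod 19)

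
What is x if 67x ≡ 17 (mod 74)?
x ≡ 61 (mod 74)

gcd(67, 74) = 1, which divides 17, so solutions exist.
Find 67^(-1) mod 74 by the extended Euclidean algorithm:
74 = 1 × 67 + 7  ⟹  7 = (1)·74 + (-1)·67
67 = 9 × 7 + 4  ⟹  4 = (-9)·74 + (10)·67
7 = 1 × 4 + 3  ⟹  3 = (10)·74 + (-11)·67
4 = 1 × 3 + 1  ⟹  1 = (-19)·74 + (21)·67
So (21)·67 ≡ 1 (mod 74), i.e. 67^(-1) ≡ 21 (mod 74).
x ≡ 21 × 17 = 357 ≡ 61 (mod 74).
Check: 67 × 61 = 4087 ≡ 17 (mod 74).
Unique solution: x ≡ 61 (mod 74)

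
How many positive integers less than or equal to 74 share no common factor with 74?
36

74 = 2 × 37
φ(n) = n × ∏(1 - 1/p) for each prime p dividing n
φ(74) = 74 × (1 - 1/2) × (1 - 1/37) = 36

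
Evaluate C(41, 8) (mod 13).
0

Using Lucas' theorem:
Write n=41 and k=8 in base 13:
n in base 13: [3, 2]
k in base 13: [0, 8]
C(41,8) mod 13 = ∏ C(n_i, k_i) mod 13
Digit binomials (mod 13): C(3,0) = 1; C(2,8) = 0 (k_i > n_i)
Product: 1 × 0 = 0 ≡ 0 (mod 13)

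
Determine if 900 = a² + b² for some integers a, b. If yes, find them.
0² + 30² (a=0, b=30)

Factorization: 900 = 2^2 × 3^2 × 5^2
By Fermat: n is sum of two squares iff every prime p ≡ 3 (mod 4) appears to even power.
All primes ≡ 3 (mod 4) appear to even power.
Search a = 0, 1, 2, … for 900 - a² a perfect square: first hit at a = 0: 900 - 0 = 900 = 30².
900 = 0² + 30² = 0 + 900 ✓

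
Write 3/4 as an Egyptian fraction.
1/2 + 1/4

Greedy algorithm:
3/4: ceiling(4/3) = 2, use 1/2
1/4: ceiling(4/1) = 4, use 1/4
Result: 3/4 = 1/2 + 1/4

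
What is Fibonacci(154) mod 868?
251

Matrix identity: Q^n = [[F_(n+1), F_n], [F_n, F_(n-1)]] with Q = [[1,1],[1,0]].
n = 154 = 10011010₂. Square-and-multiply, entries mod 868:
Q^1 = [[1,1],[1,0]]
Q^2 = (Q^1)² = [[2,1],[1,1]]
Q^4 = (Q^2)² = [[5,3],[3,2]]
Q^9 = (Q^4)²·Q = [[55,34],[34,21]]
Q^19 = (Q^9)²·Q = [[689,709],[709,848]]
Q^38 = (Q^19)² = [[34,393],[393,509]]
Q^77 = (Q^38)²·Q = [[104,233],[233,739]]
Q^154 = (Q^77)² = [[5,251],[251,622]]
F_154 mod 868 = Q^154[0][1] = 251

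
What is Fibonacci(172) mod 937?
820

Matrix identity: Q^n = [[F_(n+1), F_n], [F_n, F_(n-1)]] with Q = [[1,1],[1,0]].
n = 172 = 10101100₂. Square-and-multiply, entries mod 937:
Q^1 = [[1,1],[1,0]]
Q^2 = (Q^1)² = [[2,1],[1,1]]
Q^5 = (Q^2)²·Q = [[8,5],[5,3]]
Q^10 = (Q^5)² = [[89,55],[55,34]]
Q^21 = (Q^10)²·Q = [[845,639],[639,206]]
Q^43 = (Q^21)²·Q = [[517,757],[757,697]]
Q^86 = (Q^43)² = [[786,738],[738,48]]
Q^172 = (Q^86)² = [[560,820],[820,677]]
F_172 mod 937 = Q^172[0][1] = 820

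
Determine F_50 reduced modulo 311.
127

Matrix identity: Q^n = [[F_(n+1), F_n], [F_n, F_(n-1)]] with Q = [[1,1],[1,0]].
n = 50 = 110010₂. Square-and-multiply, entries mod 311:
Q^1 = [[1,1],[1,0]]
Q^3 = (Q^1)²·Q = [[3,2],[2,1]]
Q^6 = (Q^3)² = [[13,8],[8,5]]
Q^12 = (Q^6)² = [[233,144],[144,89]]
Q^25 = (Q^12)²·Q = [[103,74],[74,29]]
Q^50 = (Q^25)² = [[224,127],[127,97]]
F_50 mod 311 = Q^50[0][1] = 127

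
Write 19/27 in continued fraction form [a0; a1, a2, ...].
[0; 1, 2, 2, 1, 2]

Euclidean algorithm steps:
19 = 0 × 27 + 19
27 = 1 × 19 + 8
19 = 2 × 8 + 3
8 = 2 × 3 + 2
3 = 1 × 2 + 1
2 = 2 × 1 + 0
Continued fraction: [0; 1, 2, 2, 1, 2]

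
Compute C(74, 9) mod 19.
9

Using Lucas' theorem:
Write n=74 and k=9 in base 19:
n in base 19: [3, 17]
k in base 19: [0, 9]
C(74,9) mod 19 = ∏ C(n_i, k_i) mod 19
Digit binomials (mod 19): C(3,0) = 1; C(17,9) = 24310 ≡ 9
Product: 1 × 9 = 9 ≡ 9 (mod 19)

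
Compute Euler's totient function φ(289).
272

289 = 17^2
φ(n) = n × ∏(1 - 1/p) for each prime p dividing n
φ(289) = 289 × (1 - 1/17) = 272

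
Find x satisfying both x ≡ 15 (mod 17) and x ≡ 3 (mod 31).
406

Using Chinese Remainder Theorem:
M = 17 × 31 = 527
M1 = 31, M2 = 17
y1 = 31^(-1) mod 17 = 11
y2 = 17^(-1) mod 31 = 11
x = (15×31×11 + 3×17×11) mod 527 = 406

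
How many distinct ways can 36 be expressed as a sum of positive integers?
17977

p(n) counts ways to write n as a sum of positive integers (order ignored).
Euler's pentagonal recurrence: p(k) = p(k-1) + p(k-2) - p(k-5) - p(k-7) + p(k-12) + p(k-15) - ... (offsets j(3j∓1)/2, signs ++--, p(0)=1, p(<0)=0).
DP table for k = 0..35: p(0)=1, p(1)=1, p(2)=2, p(3)=3, p(4)=5, p(5)=7, p(6)=11, p(7)=15, p(8)=22, p(9)=30, p(10)=42, p(11)=56, p(12)=77, p(13)=101, p(14)=135, p(15)=176, p(16)=231, p(17)=297, p(18)=385, p(19)=490, p(20)=627, p(21)=792, p(22)=1002, p(23)=1255, p(24)=1575, p(25)=1958, p(26)=2436, p(27)=3010, p(28)=3718, p(29)=4565, p(30)=5604, p(31)=6842, p(32)=8349, p(33)=10143, p(34)=12310, p(35)=14883.
Final step: p(36) = p(35) + p(34) - p(31) - p(29) + p(24) + p(21) - p(14) - p(10) + p(1)
= 14883 + 12310 - 6842 - 4565 + 1575 + 792 - 135 - 42 + 1
= 17977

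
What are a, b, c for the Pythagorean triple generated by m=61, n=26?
(3045, 3172, 4397)

Euclid's formula: a = m² - n², b = 2mn, c = m² + n²
m = 61, n = 26
a = 61² - 26² = 3721 - 676 = 3045
b = 2 × 61 × 26 = 3172
c = 61² + 26² = 3721 + 676 = 4397
Verification: 3045² + 3172² = 9272025 + 10061584 = 19333609 = 4397² ✓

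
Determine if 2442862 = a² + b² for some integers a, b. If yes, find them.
Not possible

Factorization: 2442862 = 2 × 31^3 × 41
By Fermat: n is sum of two squares iff every prime p ≡ 3 (mod 4) appears to even power.
Prime(s) ≡ 3 (mod 4) with odd exponent: [(31, 3)]
Therefore 2442862 cannot be expressed as a² + b².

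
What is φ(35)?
24

35 = 5 × 7
φ(n) = n × ∏(1 - 1/p) for each prime p dividing n
φ(35) = 35 × (1 - 1/5) × (1 - 1/7) = 24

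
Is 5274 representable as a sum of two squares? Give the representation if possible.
45² + 57² (a=45, b=57)

Factorization: 5274 = 2 × 3^2 × 293
By Fermat: n is sum of two squares iff every prime p ≡ 3 (mod 4) appears to even power.
All primes ≡ 3 (mod 4) appear to even power.
Search a = 0, 1, 2, … for 5274 - a² a perfect square: first hit at a = 45: 5274 - 2025 = 3249 = 57².
5274 = 45² + 57² = 2025 + 3249 ✓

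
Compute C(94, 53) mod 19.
13

Using Lucas' theorem:
Write n=94 and k=53 in base 19:
n in base 19: [4, 18]
k in base 19: [2, 15]
C(94,53) mod 19 = ∏ C(n_i, k_i) mod 19
Digit binomials (mod 19): C(4,2) = 6; C(18,15) = 816 ≡ 18
Product: 6 × 18 = 108 ≡ 13 (mod 19)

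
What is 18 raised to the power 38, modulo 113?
15

Repeated squaring. Binary of 38 = 100110.
18^1 ≡ 18 (mod 113); 18^2 ≡ 98 (mod 113); 18^4 ≡ 112 (mod 113); 18^8 ≡ 1 (mod 113); 18^16 ≡ 1 (mod 113); 18^32 ≡ 1 (mod 113)
18^38 = 18^2 × 18^4 × 18^32 ≡ 15 (mod 113)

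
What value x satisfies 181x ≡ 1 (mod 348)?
25

gcd(181, 348) = 1, so the inverse exists.
Extended Euclidean algorithm on (348, 181):
348 = 1 × 181 + 167  ⟹  167 = (1)·348 + (-1)·181
181 = 1 × 167 + 14  ⟹  14 = (-1)·348 + (2)·181
167 = 11 × 14 + 13  ⟹  13 = (12)·348 + (-23)·181
14 = 1 × 13 + 1  ⟹  1 = (-13)·348 + (25)·181
So (25)·181 ≡ 1 (mod 348), i.e. 181^(-1) ≡ 25 (mod 348).
Check: 181 × 25 = 4525 ≡ 1 (mod 348)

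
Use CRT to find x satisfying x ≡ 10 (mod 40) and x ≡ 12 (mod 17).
250

Using Chinese Remainder Theorem:
M = 40 × 17 = 680
M1 = 17, M2 = 40
y1 = 17^(-1) mod 40 = 33
y2 = 40^(-1) mod 17 = 3
x = (10×17×33 + 12×40×3) mod 680 = 250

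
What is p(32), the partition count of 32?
8349

p(n) counts ways to write n as a sum of positive integers (order ignored).
Euler's pentagonal recurrence: p(k) = p(k-1) + p(k-2) - p(k-5) - p(k-7) + p(k-12) + p(k-15) - ... (offsets j(3j∓1)/2, signs ++--, p(0)=1, p(<0)=0).
DP table for k = 0..31: p(0)=1, p(1)=1, p(2)=2, p(3)=3, p(4)=5, p(5)=7, p(6)=11, p(7)=15, p(8)=22, p(9)=30, p(10)=42, p(11)=56, p(12)=77, p(13)=101, p(14)=135, p(15)=176, p(16)=231, p(17)=297, p(18)=385, p(19)=490, p(20)=627, p(21)=792, p(22)=1002, p(23)=1255, p(24)=1575, p(25)=1958, p(26)=2436, p(27)=3010, p(28)=3718, p(29)=4565, p(30)=5604, p(31)=6842.
Final step: p(32) = p(31) + p(30) - p(27) - p(25) + p(20) + p(17) - p(10) - p(6)
= 6842 + 5604 - 3010 - 1958 + 627 + 297 - 42 - 11
= 8349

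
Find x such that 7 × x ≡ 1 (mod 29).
25

gcd(7, 29) = 1, so the inverse exists.
Extended Euclidean algorithm on (29, 7):
29 = 4 × 7 + 1  ⟹  1 = (1)·29 + (-4)·7
So (-4)·7 ≡ 1 (mod 29), i.e. 7^(-1) ≡ -4 ≡ 25 (mod 29).
Check: 7 × 25 = 175 ≡ 1 (mod 29)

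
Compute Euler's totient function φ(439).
438

439 = 439
φ(n) = n × ∏(1 - 1/p) for each prime p dividing n
φ(439) = 439 × (1 - 1/439) = 438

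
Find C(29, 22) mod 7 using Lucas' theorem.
4

Using Lucas' theorem:
Write n=29 and k=22 in base 7:
n in base 7: [4, 1]
k in base 7: [3, 1]
C(29,22) mod 7 = ∏ C(n_i, k_i) mod 7
Digit binomials (mod 7): C(4,3) = 4; C(1,1) = 1
Product: 4 × 1 = 4 ≡ 4 (mod 7)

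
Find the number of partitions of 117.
1327710076

p(n) counts ways to write n as a sum of positive integers (order ignored).
Euler's pentagonal recurrence: p(k) = p(k-1) + p(k-2) - p(k-5) - p(k-7) + p(k-12) + p(k-15) - ... (offsets j(3j∓1)/2, signs ++--, p(0)=1, p(<0)=0).
DP table for k = 0..116: p(0)=1, p(1)=1, p(2)=2, p(3)=3, p(4)=5, p(5)=7, p(6)=11, p(7)=15, p(8)=22, p(9)=30, p(10)=42, p(11)=56, p(12)=77, p(13)=101, p(14)=135, p(15)=176, p(16)=231, p(17)=297, p(18)=385, p(19)=490, p(20)=627, p(21)=792, p(22)=1002, p(23)=1255, p(24)=1575, p(25)=1958, p(26)=2436, p(27)=3010, p(28)=3718, p(29)=4565, p(30)=5604, p(31)=6842, p(32)=8349, p(33)=10143, p(34)=12310, p(35)=14883, p(36)=17977, p(37)=21637, p(38)=26015, p(39)=31185, p(40)=37338, p(41)=44583, p(42)=53174, p(43)=63261, p(44)=75175, p(45)=89134, p(46)=105558, p(47)=124754, p(48)=147273, p(49)=173525, p(50)=204226, p(51)=239943, p(52)=281589, p(53)=329931, p(54)=386155, p(55)=451276, p(56)=526823, p(57)=614154, p(58)=715220, p(59)=831820, p(60)=966467, p(61)=1121505, p(62)=1300156, p(63)=1505499, p(64)=1741630, p(65)=2012558, p(66)=2323520, p(67)=2679689, p(68)=3087735, p(69)=3554345, p(70)=4087968, p(71)=4697205, p(72)=5392783, p(73)=6185689, p(74)=7089500, p(75)=8118264, p(76)=9289091, p(77)=10619863, p(78)=12132164, p(79)=13848650, p(80)=15796476, p(81)=18004327, p(82)=20506255, p(83)=23338469, p(84)=26543660, p(85)=30167357, p(86)=34262962, p(87)=38887673, p(88)=44108109, p(89)=49995925, p(90)=56634173, p(91)=64112359, p(92)=72533807, p(93)=82010177, p(94)=92669720, p(95)=104651419, p(96)=118114304, p(97)=133230930, p(98)=150198136, p(99)=169229875, p(100)=190569292, p(101)=214481126, p(102)=241265379, p(103)=271248950, p(104)=304801365, p(105)=342325709, p(106)=384276336, p(107)=431149389, p(108)=483502844, p(109)=541946240, p(110)=607163746, p(111)=679903203, p(112)=761002156, p(113)=851376628, p(114)=952050665, p(115)=1064144451, p(116)=1188908248.
Final step: p(117) = p(116) + p(115) - p(112) - p(110) + p(105) + p(102) - p(95) - p(91) + p(82) + p(77) - p(66) - p(60) + p(47) + p(40) - p(25) - p(17) + p(0)
= 1188908248 + 1064144451 - 761002156 - 607163746 + 342325709 + 241265379 - 104651419 - 64112359 + 20506255 + 10619863 - 2323520 - 966467 + 124754 + 37338 - 1958 - 297 + 1
= 1327710076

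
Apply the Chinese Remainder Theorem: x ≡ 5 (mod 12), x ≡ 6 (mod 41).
293

Using Chinese Remainder Theorem:
M = 12 × 41 = 492
M1 = 41, M2 = 12
y1 = 41^(-1) mod 12 = 5
y2 = 12^(-1) mod 41 = 24
x = (5×41×5 + 6×12×24) mod 492 = 293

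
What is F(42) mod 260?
156

Matrix identity: Q^n = [[F_(n+1), F_n], [F_n, F_(n-1)]] with Q = [[1,1],[1,0]].
n = 42 = 101010₂. Square-and-multiply, entries mod 260:
Q^1 = [[1,1],[1,0]]
Q^2 = (Q^1)² = [[2,1],[1,1]]
Q^5 = (Q^2)²·Q = [[8,5],[5,3]]
Q^10 = (Q^5)² = [[89,55],[55,34]]
Q^21 = (Q^10)²·Q = [[31,26],[26,5]]
Q^42 = (Q^21)² = [[77,156],[156,181]]
F_42 mod 260 = Q^42[0][1] = 156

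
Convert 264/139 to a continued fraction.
[1; 1, 8, 1, 13]

Euclidean algorithm steps:
264 = 1 × 139 + 125
139 = 1 × 125 + 14
125 = 8 × 14 + 13
14 = 1 × 13 + 1
13 = 13 × 1 + 0
Continued fraction: [1; 1, 8, 1, 13]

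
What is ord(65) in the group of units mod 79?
13

79 is prime, so ord(65) divides φ(79) = 78.
Divisors of 78: 1, 2, 3, 6, 13, 26, 39, 78.
Repeated squaring: 65^1 ≡ 65, 65^2 ≡ 38, 65^4 ≡ 22, 65^8 ≡ 10, 65^16 ≡ 21, 65^32 ≡ 46, 65^64 ≡ 62 (mod 79).
Test 65^d mod 79 for each divisor d in increasing order:
65^1 ≡ 65
65^2 ≡ 38
65^3 = 65^2·65^1 ≡ 21
65^6 = 65^4·65^2 ≡ 46
65^13 = 65^8·65^4·65^1 ≡ 1  ← first divisor giving 1
The order is 13.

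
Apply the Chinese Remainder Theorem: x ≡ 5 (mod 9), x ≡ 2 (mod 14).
86

Using Chinese Remainder Theorem:
M = 9 × 14 = 126
M1 = 14, M2 = 9
y1 = 14^(-1) mod 9 = 2
y2 = 9^(-1) mod 14 = 11
x = (5×14×2 + 2×9×11) mod 126 = 86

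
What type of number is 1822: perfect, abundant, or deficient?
deficient

Proper divisors of 1822: sum = 1 + 2 + 911 = 914
Since 914 < 1822, 1822 is deficient.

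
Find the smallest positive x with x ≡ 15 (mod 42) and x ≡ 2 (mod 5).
57

Using Chinese Remainder Theorem:
M = 42 × 5 = 210
M1 = 5, M2 = 42
y1 = 5^(-1) mod 42 = 17
y2 = 42^(-1) mod 5 = 3
x = (15×5×17 + 2×42×3) mod 210 = 57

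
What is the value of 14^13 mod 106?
76

Repeated squaring. Binary of 13 = 1101.
14^1 ≡ 14 (mod 106); 14^2 ≡ 90 (mod 106); 14^4 ≡ 44 (mod 106); 14^8 ≡ 28 (mod 106)
14^13 = 14^1 × 14^4 × 14^8 ≡ 76 (mod 106)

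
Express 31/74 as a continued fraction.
[0; 2, 2, 1, 1, 2, 2]

Euclidean algorithm steps:
31 = 0 × 74 + 31
74 = 2 × 31 + 12
31 = 2 × 12 + 7
12 = 1 × 7 + 5
7 = 1 × 5 + 2
5 = 2 × 2 + 1
2 = 2 × 1 + 0
Continued fraction: [0; 2, 2, 1, 1, 2, 2]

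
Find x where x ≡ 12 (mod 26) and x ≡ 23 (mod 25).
298

Using Chinese Remainder Theorem:
M = 26 × 25 = 650
M1 = 25, M2 = 26
y1 = 25^(-1) mod 26 = 25
y2 = 26^(-1) mod 25 = 1
x = (12×25×25 + 23×26×1) mod 650 = 298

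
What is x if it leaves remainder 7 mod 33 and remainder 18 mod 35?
403

Using Chinese Remainder Theorem:
M = 33 × 35 = 1155
M1 = 35, M2 = 33
y1 = 35^(-1) mod 33 = 17
y2 = 33^(-1) mod 35 = 17
x = (7×35×17 + 18×33×17) mod 1155 = 403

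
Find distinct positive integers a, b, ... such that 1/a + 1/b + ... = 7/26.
1/4 + 1/52

Greedy algorithm:
7/26: ceiling(26/7) = 4, use 1/4
1/52: ceiling(52/1) = 52, use 1/52
Result: 7/26 = 1/4 + 1/52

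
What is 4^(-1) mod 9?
7

gcd(4, 9) = 1, so the inverse exists.
Extended Euclidean algorithm on (9, 4):
9 = 2 × 4 + 1  ⟹  1 = (1)·9 + (-2)·4
So (-2)·4 ≡ 1 (mod 9), i.e. 4^(-1) ≡ -2 ≡ 7 (mod 9).
Check: 4 × 7 = 28 ≡ 1 (mod 9)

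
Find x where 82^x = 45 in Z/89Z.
40

Baby-step giant-step with step n = ⌈√89⌉ = 10.
Baby steps 82^j mod 89 (j:value) for j=0..9: 0:1, 1:82, 2:49, 3:13, 4:87, 5:14, 6:80, 7:63, 8:4, 9:61.
Giant-step multiplier: 82^(-10) ≡ 82^(88-10) = 82^78 ≡ 5 (mod 89).
Giant steps γ_i = 45·5^i mod 89: γ_0=45, γ_1=47, γ_2=57, γ_3=18, γ_4=1 (in table at j=0).
x = i·n + j = 4·10 + 0 = 40.
Check: 82^40 ≡ 45 (mod 89).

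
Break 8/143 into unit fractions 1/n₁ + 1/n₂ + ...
1/18 + 1/2574

Greedy algorithm:
8/143: ceiling(143/8) = 18, use 1/18
1/2574: ceiling(2574/1) = 2574, use 1/2574
Result: 8/143 = 1/18 + 1/2574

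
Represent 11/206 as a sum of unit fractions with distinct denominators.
1/19 + 1/1305 + 1/5107770

Greedy algorithm:
11/206: ceiling(206/11) = 19, use 1/19
3/3914: ceiling(3914/3) = 1305, use 1/1305
1/5107770: ceiling(5107770/1) = 5107770, use 1/5107770
Result: 11/206 = 1/19 + 1/1305 + 1/5107770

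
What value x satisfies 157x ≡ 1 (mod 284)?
161

gcd(157, 284) = 1, so the inverse exists.
Extended Euclidean algorithm on (284, 157):
284 = 1 × 157 + 127  ⟹  127 = (1)·284 + (-1)·157
157 = 1 × 127 + 30  ⟹  30 = (-1)·284 + (2)·157
127 = 4 × 30 + 7  ⟹  7 = (5)·284 + (-9)·157
30 = 4 × 7 + 2  ⟹  2 = (-21)·284 + (38)·157
7 = 3 × 2 + 1  ⟹  1 = (68)·284 + (-123)·157
So (-123)·157 ≡ 1 (mod 284), i.e. 157^(-1) ≡ -123 ≡ 161 (mod 284).
Check: 157 × 161 = 25277 ≡ 1 (mod 284)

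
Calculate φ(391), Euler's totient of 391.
352

391 = 17 × 23
φ(n) = n × ∏(1 - 1/p) for each prime p dividing n
φ(391) = 391 × (1 - 1/17) × (1 - 1/23) = 352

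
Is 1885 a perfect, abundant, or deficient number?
deficient

Proper divisors of 1885: sum = 1 + 5 + 13 + 29 + 65 + 145 + 377 = 635
Since 635 < 1885, 1885 is deficient.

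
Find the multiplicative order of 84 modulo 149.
148

149 is prime, so ord(84) divides φ(149) = 148.
Divisors of 148: 1, 2, 4, 37, 74, 148.
Repeated squaring: 84^1 ≡ 84, 84^2 ≡ 53, 84^4 ≡ 127, 84^8 ≡ 37, 84^16 ≡ 28, 84^32 ≡ 39, 84^64 ≡ 31, 84^128 ≡ 67 (mod 149).
Test 84^d mod 149 for each divisor d in increasing order:
84^1 ≡ 84
84^2 ≡ 53
84^4 ≡ 127
84^37 = 84^32·84^4·84^1 ≡ 44
84^74 = 84^64·84^8·84^2 ≡ 148
84^148 = 84^128·84^16·84^4 ≡ 1  ← first divisor giving 1
The order is 148.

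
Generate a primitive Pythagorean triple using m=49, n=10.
(2301, 980, 2501)

Euclid's formula: a = m² - n², b = 2mn, c = m² + n²
m = 49, n = 10
a = 49² - 10² = 2401 - 100 = 2301
b = 2 × 49 × 10 = 980
c = 49² + 10² = 2401 + 100 = 2501
Verification: 2301² + 980² = 5294601 + 960400 = 6255001 = 2501² ✓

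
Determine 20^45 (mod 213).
119

Repeated squaring. Binary of 45 = 101101.
20^1 ≡ 20 (mod 213); 20^2 ≡ 187 (mod 213); 20^4 ≡ 37 (mod 213); 20^8 ≡ 91 (mod 213); 20^16 ≡ 187 (mod 213); 20^32 ≡ 37 (mod 213)
20^45 = 20^1 × 20^4 × 20^8 × 20^32 ≡ 119 (mod 213)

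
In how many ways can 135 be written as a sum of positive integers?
9035836076

p(n) counts ways to write n as a sum of positive integers (order ignored).
Euler's pentagonal recurrence: p(k) = p(k-1) + p(k-2) - p(k-5) - p(k-7) + p(k-12) + p(k-15) - ... (offsets j(3j∓1)/2, signs ++--, p(0)=1, p(<0)=0).
DP table for k = 0..134: p(0)=1, p(1)=1, p(2)=2, p(3)=3, p(4)=5, p(5)=7, p(6)=11, p(7)=15, p(8)=22, p(9)=30, p(10)=42, p(11)=56, p(12)=77, p(13)=101, p(14)=135, p(15)=176, p(16)=231, p(17)=297, p(18)=385, p(19)=490, p(20)=627, p(21)=792, p(22)=1002, p(23)=1255, p(24)=1575, p(25)=1958, p(26)=2436, p(27)=3010, p(28)=3718, p(29)=4565, p(30)=5604, p(31)=6842, p(32)=8349, p(33)=10143, p(34)=12310, p(35)=14883, p(36)=17977, p(37)=21637, p(38)=26015, p(39)=31185, p(40)=37338, p(41)=44583, p(42)=53174, p(43)=63261, p(44)=75175, p(45)=89134, p(46)=105558, p(47)=124754, p(48)=147273, p(49)=173525, p(50)=204226, p(51)=239943, p(52)=281589, p(53)=329931, p(54)=386155, p(55)=451276, p(56)=526823, p(57)=614154, p(58)=715220, p(59)=831820, p(60)=966467, p(61)=1121505, p(62)=1300156, p(63)=1505499, p(64)=1741630, p(65)=2012558, p(66)=2323520, p(67)=2679689, p(68)=3087735, p(69)=3554345, p(70)=4087968, p(71)=4697205, p(72)=5392783, p(73)=6185689, p(74)=7089500, p(75)=8118264, p(76)=9289091, p(77)=10619863, p(78)=12132164, p(79)=13848650, p(80)=15796476, p(81)=18004327, p(82)=20506255, p(83)=23338469, p(84)=26543660, p(85)=30167357, p(86)=34262962, p(87)=38887673, p(88)=44108109, p(89)=49995925, p(90)=56634173, p(91)=64112359, p(92)=72533807, p(93)=82010177, p(94)=92669720, p(95)=104651419, p(96)=118114304, p(97)=133230930, p(98)=150198136, p(99)=169229875, p(100)=190569292, p(101)=214481126, p(102)=241265379, p(103)=271248950, p(104)=304801365, p(105)=342325709, p(106)=384276336, p(107)=431149389, p(108)=483502844, p(109)=541946240, p(110)=607163746, p(111)=679903203, p(112)=761002156, p(113)=851376628, p(114)=952050665, p(115)=1064144451, p(116)=1188908248, p(117)=1327710076, p(118)=1482074143, p(119)=1653668665, p(120)=1844349560, p(121)=2056148051, p(122)=2291320912, p(123)=2552338241, p(124)=2841940500, p(125)=3163127352, p(126)=3519222692, p(127)=3913864295, p(128)=4351078600, p(129)=4835271870, p(130)=5371315400, p(131)=5964539504, p(132)=6620830889, p(133)=7346629512, p(134)=8149040695.
Final step: p(135) = p(134) + p(133) - p(130) - p(128) + p(123) + p(120) - p(113) - p(109) + p(100) + p(95) - p(84) - p(78) + p(65) + p(58) - p(43) - p(35) + p(18) + p(9)
= 8149040695 + 7346629512 - 5371315400 - 4351078600 + 2552338241 + 1844349560 - 851376628 - 541946240 + 190569292 + 104651419 - 26543660 - 12132164 + 2012558 + 715220 - 63261 - 14883 + 385 + 30
= 9035836076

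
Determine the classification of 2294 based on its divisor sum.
deficient

Proper divisors of 2294: sum = 1 + 2 + 31 + 37 + 62 + 74 + 1147 = 1354
Since 1354 < 2294, 2294 is deficient.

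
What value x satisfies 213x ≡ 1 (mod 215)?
107

gcd(213, 215) = 1, so the inverse exists.
Extended Euclidean algorithm on (215, 213):
215 = 1 × 213 + 2  ⟹  2 = (1)·215 + (-1)·213
213 = 106 × 2 + 1  ⟹  1 = (-106)·215 + (107)·213
So (107)·213 ≡ 1 (mod 215), i.e. 213^(-1) ≡ 107 (mod 215).
Check: 213 × 107 = 22791 ≡ 1 (mod 215)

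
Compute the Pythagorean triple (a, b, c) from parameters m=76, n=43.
(3927, 6536, 7625)

Euclid's formula: a = m² - n², b = 2mn, c = m² + n²
m = 76, n = 43
a = 76² - 43² = 5776 - 1849 = 3927
b = 2 × 76 × 43 = 6536
c = 76² + 43² = 5776 + 1849 = 7625
Verification: 3927² + 6536² = 15421329 + 42719296 = 58140625 = 7625² ✓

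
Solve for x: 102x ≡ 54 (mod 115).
x ≡ 102 (mod 115)

gcd(102, 115) = 1, which divides 54, so solutions exist.
Find 102^(-1) mod 115 by the extended Euclidean algorithm:
115 = 1 × 102 + 13  ⟹  13 = (1)·115 + (-1)·102
102 = 7 × 13 + 11  ⟹  11 = (-7)·115 + (8)·102
13 = 1 × 11 + 2  ⟹  2 = (8)·115 + (-9)·102
11 = 5 × 2 + 1  ⟹  1 = (-47)·115 + (53)·102
So (53)·102 ≡ 1 (mod 115), i.e. 102^(-1) ≡ 53 (mod 115).
x ≡ 53 × 54 = 2862 ≡ 102 (mod 115).
Check: 102 × 102 = 10404 ≡ 54 (mod 115).
Unique solution: x ≡ 102 (mod 115)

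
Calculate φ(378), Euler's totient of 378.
108

378 = 2 × 3^3 × 7
φ(n) = n × ∏(1 - 1/p) for each prime p dividing n
φ(378) = 378 × (1 - 1/2) × (1 - 1/3) × (1 - 1/7) = 108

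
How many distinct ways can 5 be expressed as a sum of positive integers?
7

p(n) counts ways to write n as a sum of positive integers (order ignored).
Examples: 5; 4 + 1; 3 + 2; 3 + 1 + 1; 2 + 2 + 1; ... (7 total)
p(5) = 7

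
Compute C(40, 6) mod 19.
0

Using Lucas' theorem:
Write n=40 and k=6 in base 19:
n in base 19: [2, 2]
k in base 19: [0, 6]
C(40,6) mod 19 = ∏ C(n_i, k_i) mod 19
Digit binomials (mod 19): C(2,0) = 1; C(2,6) = 0 (k_i > n_i)
Product: 1 × 0 = 0 ≡ 0 (mod 19)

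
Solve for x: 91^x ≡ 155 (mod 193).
103

Baby-step giant-step with step n = ⌈√193⌉ = 14.
Baby steps 91^j mod 193 (j:value) for j=0..13: 0:1, 1:91, 2:175, 3:99, 4:131, 5:148, 6:151, 7:38, 8:177, 9:88, 10:95, 11:153, 12:27, 13:141.
Giant-step multiplier: 91^(-14) ≡ 91^(192-14) = 91^178 ≡ 110 (mod 193).
Giant steps γ_i = 155·110^i mod 193: γ_0=155, γ_1=66, γ_2=119, γ_3=159, γ_4=120, γ_5=76, γ_6=61, γ_7=148 (in table at j=5).
x = i·n + j = 7·14 + 5 = 103.
Check: 91^103 ≡ 155 (mod 193).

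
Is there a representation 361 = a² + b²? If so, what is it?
0² + 19² (a=0, b=19)

Factorization: 361 = 19^2
By Fermat: n is sum of two squares iff every prime p ≡ 3 (mod 4) appears to even power.
All primes ≡ 3 (mod 4) appear to even power.
Search a = 0, 1, 2, … for 361 - a² a perfect square: first hit at a = 0: 361 - 0 = 361 = 19².
361 = 0² + 19² = 0 + 361 ✓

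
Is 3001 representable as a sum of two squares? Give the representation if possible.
20² + 51² (a=20, b=51)

Factorization: 3001 = 3001
By Fermat: n is sum of two squares iff every prime p ≡ 3 (mod 4) appears to even power.
All primes ≡ 3 (mod 4) appear to even power.
Search a = 0, 1, 2, … for 3001 - a² a perfect square: first hit at a = 20: 3001 - 400 = 2601 = 51².
3001 = 20² + 51² = 400 + 2601 ✓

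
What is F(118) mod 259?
71

Matrix identity: Q^n = [[F_(n+1), F_n], [F_n, F_(n-1)]] with Q = [[1,1],[1,0]].
n = 118 = 1110110₂. Square-and-multiply, entries mod 259:
Q^1 = [[1,1],[1,0]]
Q^3 = (Q^1)²·Q = [[3,2],[2,1]]
Q^7 = (Q^3)²·Q = [[21,13],[13,8]]
Q^14 = (Q^7)² = [[92,118],[118,233]]
Q^29 = (Q^14)²·Q = [[132,114],[114,18]]
Q^59 = (Q^29)²·Q = [[123,117],[117,6]]
Q^118 = (Q^59)² = [[69,71],[71,257]]
F_118 mod 259 = Q^118[0][1] = 71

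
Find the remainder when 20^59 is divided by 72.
32

Repeated squaring. Binary of 59 = 111011.
20^1 ≡ 20 (mod 72); 20^2 ≡ 40 (mod 72); 20^4 ≡ 16 (mod 72); 20^8 ≡ 40 (mod 72); 20^16 ≡ 16 (mod 72); 20^32 ≡ 40 (mod 72)
20^59 = 20^1 × 20^2 × 20^8 × 20^16 × 20^32 ≡ 32 (mod 72)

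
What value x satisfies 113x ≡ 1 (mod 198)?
191

gcd(113, 198) = 1, so the inverse exists.
Extended Euclidean algorithm on (198, 113):
198 = 1 × 113 + 85  ⟹  85 = (1)·198 + (-1)·113
113 = 1 × 85 + 28  ⟹  28 = (-1)·198 + (2)·113
85 = 3 × 28 + 1  ⟹  1 = (4)·198 + (-7)·113
So (-7)·113 ≡ 1 (mod 198), i.e. 113^(-1) ≡ -7 ≡ 191 (mod 198).
Check: 113 × 191 = 21583 ≡ 1 (mod 198)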